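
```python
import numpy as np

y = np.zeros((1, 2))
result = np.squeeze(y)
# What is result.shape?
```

(2,)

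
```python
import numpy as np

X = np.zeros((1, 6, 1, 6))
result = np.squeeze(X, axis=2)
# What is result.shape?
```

(1, 6, 6)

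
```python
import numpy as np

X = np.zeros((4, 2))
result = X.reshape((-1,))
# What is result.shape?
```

(8,)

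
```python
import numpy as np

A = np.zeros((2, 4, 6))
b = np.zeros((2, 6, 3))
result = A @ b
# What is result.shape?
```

(2, 4, 3)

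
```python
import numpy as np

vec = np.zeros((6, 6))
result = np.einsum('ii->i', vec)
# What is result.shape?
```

(6,)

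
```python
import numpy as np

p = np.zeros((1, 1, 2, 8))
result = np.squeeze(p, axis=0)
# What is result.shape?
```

(1, 2, 8)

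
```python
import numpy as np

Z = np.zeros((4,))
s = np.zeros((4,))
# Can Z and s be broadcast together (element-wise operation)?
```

Yes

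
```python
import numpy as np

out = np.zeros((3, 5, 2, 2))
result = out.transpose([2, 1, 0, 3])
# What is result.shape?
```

(2, 5, 3, 2)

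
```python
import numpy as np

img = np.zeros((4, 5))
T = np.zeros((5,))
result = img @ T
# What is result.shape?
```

(4,)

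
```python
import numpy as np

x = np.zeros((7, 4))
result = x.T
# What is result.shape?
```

(4, 7)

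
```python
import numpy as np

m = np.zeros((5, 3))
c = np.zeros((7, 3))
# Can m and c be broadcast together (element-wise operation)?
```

No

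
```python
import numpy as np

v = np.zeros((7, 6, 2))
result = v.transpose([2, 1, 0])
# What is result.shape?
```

(2, 6, 7)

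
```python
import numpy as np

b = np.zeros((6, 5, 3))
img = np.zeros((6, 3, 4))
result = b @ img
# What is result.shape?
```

(6, 5, 4)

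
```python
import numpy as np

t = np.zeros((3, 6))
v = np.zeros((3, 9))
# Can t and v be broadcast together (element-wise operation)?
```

No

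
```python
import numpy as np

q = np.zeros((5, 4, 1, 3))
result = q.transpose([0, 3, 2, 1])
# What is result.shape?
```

(5, 3, 1, 4)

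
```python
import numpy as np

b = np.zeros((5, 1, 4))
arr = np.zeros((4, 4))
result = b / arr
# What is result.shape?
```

(5, 4, 4)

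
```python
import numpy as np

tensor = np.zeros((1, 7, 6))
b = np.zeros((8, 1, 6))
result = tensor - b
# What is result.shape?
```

(8, 7, 6)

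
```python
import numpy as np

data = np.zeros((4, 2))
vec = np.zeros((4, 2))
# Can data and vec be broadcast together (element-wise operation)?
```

Yes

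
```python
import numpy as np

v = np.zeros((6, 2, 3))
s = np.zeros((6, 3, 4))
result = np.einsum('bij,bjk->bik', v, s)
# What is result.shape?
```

(6, 2, 4)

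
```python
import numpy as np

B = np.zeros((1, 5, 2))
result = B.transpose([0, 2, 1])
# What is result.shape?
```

(1, 2, 5)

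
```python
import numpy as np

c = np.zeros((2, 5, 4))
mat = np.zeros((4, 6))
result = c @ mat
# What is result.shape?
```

(2, 5, 6)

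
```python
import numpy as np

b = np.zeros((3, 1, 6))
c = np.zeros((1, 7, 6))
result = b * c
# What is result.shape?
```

(3, 7, 6)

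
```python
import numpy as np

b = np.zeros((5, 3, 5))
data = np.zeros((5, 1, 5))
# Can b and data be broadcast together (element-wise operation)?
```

Yes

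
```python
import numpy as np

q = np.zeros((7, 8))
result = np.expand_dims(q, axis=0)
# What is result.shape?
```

(1, 7, 8)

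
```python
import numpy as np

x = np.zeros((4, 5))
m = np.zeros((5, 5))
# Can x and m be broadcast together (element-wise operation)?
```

No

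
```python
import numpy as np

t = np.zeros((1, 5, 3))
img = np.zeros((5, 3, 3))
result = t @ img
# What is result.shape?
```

(5, 5, 3)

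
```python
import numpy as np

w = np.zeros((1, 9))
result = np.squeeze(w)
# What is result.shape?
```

(9,)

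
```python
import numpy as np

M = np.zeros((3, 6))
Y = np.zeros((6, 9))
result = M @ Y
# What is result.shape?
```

(3, 9)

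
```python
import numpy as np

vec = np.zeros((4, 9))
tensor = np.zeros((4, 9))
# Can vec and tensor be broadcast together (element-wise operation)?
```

Yes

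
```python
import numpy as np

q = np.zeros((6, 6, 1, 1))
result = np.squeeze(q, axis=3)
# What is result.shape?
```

(6, 6, 1)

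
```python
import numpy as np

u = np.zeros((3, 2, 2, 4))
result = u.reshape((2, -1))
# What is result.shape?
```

(2, 24)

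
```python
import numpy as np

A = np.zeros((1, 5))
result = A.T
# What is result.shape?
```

(5, 1)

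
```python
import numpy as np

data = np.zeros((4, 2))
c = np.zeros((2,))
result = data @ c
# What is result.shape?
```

(4,)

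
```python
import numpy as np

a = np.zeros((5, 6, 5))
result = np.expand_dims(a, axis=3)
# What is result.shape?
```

(5, 6, 5, 1)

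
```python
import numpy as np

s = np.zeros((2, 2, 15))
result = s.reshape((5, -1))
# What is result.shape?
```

(5, 12)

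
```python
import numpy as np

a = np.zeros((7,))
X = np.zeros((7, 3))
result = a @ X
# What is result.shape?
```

(3,)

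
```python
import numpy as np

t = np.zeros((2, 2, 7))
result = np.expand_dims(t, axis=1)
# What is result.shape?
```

(2, 1, 2, 7)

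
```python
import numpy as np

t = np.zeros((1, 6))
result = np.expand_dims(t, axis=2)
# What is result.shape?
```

(1, 6, 1)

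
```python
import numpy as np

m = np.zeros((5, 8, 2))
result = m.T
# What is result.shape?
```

(2, 8, 5)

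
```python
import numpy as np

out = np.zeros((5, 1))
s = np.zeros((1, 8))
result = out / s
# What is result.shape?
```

(5, 8)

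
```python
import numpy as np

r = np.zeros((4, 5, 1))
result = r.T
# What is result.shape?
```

(1, 5, 4)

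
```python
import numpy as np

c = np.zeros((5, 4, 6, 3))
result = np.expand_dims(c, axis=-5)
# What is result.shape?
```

(1, 5, 4, 6, 3)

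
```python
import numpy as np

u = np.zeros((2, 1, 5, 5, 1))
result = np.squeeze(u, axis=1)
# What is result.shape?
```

(2, 5, 5, 1)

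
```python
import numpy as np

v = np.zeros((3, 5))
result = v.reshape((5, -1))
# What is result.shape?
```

(5, 3)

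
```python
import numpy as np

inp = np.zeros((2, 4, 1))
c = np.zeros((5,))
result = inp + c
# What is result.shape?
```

(2, 4, 5)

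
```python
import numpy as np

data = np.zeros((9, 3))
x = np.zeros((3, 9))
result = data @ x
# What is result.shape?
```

(9, 9)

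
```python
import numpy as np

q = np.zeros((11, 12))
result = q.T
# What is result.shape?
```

(12, 11)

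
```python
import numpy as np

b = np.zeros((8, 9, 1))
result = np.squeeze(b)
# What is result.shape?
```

(8, 9)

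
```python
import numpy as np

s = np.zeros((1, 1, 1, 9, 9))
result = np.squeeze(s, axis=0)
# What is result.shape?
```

(1, 1, 9, 9)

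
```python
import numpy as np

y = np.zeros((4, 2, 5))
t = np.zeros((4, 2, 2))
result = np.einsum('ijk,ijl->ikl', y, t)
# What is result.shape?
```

(4, 5, 2)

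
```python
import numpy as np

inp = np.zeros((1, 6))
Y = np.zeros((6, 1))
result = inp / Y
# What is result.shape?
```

(6, 6)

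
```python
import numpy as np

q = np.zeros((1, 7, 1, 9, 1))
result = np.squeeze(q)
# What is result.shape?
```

(7, 9)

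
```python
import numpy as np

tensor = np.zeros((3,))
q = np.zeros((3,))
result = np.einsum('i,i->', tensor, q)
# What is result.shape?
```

()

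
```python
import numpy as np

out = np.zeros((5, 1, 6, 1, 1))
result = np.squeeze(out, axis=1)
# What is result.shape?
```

(5, 6, 1, 1)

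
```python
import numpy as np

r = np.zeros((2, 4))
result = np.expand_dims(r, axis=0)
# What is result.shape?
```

(1, 2, 4)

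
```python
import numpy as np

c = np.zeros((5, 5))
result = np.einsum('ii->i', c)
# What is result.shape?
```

(5,)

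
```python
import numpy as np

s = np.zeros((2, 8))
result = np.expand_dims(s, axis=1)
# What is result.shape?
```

(2, 1, 8)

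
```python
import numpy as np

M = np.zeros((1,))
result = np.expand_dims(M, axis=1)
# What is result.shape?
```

(1, 1)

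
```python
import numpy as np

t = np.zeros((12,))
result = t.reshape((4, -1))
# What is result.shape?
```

(4, 3)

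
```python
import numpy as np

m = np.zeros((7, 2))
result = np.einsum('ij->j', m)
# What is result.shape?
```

(2,)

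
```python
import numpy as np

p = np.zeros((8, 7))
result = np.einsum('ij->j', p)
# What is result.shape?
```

(7,)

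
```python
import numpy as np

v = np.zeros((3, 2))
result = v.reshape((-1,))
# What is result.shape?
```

(6,)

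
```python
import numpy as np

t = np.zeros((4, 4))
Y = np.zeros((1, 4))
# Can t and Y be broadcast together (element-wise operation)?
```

Yes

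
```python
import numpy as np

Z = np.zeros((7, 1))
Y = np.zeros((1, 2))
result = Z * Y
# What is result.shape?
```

(7, 2)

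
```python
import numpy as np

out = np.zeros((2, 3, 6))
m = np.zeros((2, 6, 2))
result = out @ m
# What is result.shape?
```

(2, 3, 2)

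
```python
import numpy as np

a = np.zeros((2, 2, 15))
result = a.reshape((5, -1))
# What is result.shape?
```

(5, 12)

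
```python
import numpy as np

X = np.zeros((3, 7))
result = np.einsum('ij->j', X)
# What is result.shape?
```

(7,)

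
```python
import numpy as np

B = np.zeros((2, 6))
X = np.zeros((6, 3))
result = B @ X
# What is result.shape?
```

(2, 3)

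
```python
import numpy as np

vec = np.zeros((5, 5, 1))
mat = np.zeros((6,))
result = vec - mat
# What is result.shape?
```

(5, 5, 6)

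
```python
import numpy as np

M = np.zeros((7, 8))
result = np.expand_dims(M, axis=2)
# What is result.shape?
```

(7, 8, 1)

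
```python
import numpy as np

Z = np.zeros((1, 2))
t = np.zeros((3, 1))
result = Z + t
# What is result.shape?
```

(3, 2)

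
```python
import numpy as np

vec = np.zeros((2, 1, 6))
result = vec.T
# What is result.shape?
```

(6, 1, 2)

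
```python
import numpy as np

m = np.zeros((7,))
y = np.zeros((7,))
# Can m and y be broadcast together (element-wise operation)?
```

Yes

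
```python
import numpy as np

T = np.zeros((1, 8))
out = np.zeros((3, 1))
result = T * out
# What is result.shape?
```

(3, 8)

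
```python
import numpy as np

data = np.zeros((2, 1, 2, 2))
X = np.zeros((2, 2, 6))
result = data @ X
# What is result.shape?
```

(2, 2, 2, 6)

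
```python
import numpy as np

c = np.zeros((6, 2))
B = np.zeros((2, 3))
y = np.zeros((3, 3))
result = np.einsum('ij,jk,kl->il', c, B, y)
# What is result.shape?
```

(6, 3)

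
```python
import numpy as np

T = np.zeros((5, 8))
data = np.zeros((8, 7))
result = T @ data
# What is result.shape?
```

(5, 7)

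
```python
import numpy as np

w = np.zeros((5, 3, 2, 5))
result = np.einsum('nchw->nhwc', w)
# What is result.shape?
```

(5, 2, 5, 3)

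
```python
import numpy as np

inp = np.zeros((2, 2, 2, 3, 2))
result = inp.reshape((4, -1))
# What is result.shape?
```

(4, 12)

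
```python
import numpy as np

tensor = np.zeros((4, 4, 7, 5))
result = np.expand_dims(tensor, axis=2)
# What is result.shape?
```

(4, 4, 1, 7, 5)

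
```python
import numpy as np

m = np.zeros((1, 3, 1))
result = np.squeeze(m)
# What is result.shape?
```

(3,)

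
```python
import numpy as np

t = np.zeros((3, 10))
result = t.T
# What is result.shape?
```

(10, 3)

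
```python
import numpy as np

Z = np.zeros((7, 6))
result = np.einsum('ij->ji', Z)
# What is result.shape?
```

(6, 7)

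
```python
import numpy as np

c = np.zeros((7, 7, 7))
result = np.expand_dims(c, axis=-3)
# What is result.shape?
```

(7, 1, 7, 7)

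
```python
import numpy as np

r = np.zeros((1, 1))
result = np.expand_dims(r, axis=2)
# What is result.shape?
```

(1, 1, 1)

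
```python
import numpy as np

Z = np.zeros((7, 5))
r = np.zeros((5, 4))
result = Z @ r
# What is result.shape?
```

(7, 4)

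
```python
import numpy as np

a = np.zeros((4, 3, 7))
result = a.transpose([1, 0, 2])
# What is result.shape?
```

(3, 4, 7)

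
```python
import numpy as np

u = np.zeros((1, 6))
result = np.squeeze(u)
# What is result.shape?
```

(6,)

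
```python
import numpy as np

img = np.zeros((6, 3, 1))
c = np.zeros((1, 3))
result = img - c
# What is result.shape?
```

(6, 3, 3)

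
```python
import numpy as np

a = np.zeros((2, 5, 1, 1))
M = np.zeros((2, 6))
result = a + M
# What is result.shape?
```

(2, 5, 2, 6)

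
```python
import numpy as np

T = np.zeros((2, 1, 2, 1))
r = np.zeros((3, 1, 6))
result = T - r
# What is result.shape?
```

(2, 3, 2, 6)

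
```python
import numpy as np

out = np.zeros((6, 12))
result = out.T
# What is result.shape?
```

(12, 6)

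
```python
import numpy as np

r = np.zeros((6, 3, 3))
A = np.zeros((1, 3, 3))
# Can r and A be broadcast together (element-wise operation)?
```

Yes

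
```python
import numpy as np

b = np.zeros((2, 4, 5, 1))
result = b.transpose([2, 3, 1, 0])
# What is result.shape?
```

(5, 1, 4, 2)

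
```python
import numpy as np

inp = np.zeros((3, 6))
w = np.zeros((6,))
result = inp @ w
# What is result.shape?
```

(3,)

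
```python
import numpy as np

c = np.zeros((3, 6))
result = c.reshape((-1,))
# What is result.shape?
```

(18,)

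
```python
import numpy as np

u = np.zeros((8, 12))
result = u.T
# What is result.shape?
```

(12, 8)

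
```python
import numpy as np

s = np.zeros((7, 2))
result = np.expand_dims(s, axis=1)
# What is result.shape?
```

(7, 1, 2)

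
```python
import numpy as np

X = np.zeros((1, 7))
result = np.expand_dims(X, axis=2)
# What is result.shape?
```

(1, 7, 1)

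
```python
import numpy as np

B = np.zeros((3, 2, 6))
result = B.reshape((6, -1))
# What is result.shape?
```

(6, 6)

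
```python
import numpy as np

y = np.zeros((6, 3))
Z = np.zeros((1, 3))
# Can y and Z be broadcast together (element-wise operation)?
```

Yes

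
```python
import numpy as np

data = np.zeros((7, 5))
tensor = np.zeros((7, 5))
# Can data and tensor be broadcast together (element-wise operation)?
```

Yes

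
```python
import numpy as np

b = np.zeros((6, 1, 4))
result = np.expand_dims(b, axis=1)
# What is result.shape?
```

(6, 1, 1, 4)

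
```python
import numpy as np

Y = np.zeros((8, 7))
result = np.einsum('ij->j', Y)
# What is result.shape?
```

(7,)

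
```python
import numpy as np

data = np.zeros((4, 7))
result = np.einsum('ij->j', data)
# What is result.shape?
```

(7,)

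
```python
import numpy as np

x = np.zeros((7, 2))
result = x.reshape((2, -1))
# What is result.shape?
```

(2, 7)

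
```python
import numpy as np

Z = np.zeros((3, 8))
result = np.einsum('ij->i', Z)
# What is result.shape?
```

(3,)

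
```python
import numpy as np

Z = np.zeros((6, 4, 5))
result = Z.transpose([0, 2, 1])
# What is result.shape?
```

(6, 5, 4)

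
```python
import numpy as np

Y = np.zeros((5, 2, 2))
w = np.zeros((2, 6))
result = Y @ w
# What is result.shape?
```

(5, 2, 6)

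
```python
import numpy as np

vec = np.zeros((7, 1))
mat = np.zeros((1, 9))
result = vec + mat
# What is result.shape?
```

(7, 9)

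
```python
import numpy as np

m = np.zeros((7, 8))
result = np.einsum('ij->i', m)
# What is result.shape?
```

(7,)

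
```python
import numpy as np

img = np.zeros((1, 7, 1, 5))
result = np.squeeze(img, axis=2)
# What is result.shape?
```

(1, 7, 5)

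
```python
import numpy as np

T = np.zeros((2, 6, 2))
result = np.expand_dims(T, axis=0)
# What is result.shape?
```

(1, 2, 6, 2)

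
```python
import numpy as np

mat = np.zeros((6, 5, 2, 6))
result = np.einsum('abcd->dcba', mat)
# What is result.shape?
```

(6, 2, 5, 6)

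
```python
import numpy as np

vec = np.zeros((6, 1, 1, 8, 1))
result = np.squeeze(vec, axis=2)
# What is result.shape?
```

(6, 1, 8, 1)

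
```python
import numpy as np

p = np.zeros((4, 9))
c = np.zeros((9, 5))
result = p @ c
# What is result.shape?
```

(4, 5)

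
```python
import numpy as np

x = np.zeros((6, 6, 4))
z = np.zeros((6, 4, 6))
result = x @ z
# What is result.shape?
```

(6, 6, 6)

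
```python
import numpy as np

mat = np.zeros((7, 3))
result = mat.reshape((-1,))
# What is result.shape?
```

(21,)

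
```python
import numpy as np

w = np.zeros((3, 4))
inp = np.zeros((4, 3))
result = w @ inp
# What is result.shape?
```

(3, 3)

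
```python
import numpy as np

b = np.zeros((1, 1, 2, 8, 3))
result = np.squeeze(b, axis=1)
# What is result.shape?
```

(1, 2, 8, 3)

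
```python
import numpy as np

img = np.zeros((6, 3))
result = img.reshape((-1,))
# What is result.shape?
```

(18,)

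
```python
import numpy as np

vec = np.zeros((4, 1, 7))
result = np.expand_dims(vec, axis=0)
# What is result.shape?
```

(1, 4, 1, 7)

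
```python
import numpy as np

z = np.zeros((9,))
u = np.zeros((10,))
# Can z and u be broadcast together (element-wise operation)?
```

No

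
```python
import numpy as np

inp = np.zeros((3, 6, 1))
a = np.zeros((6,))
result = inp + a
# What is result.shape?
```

(3, 6, 6)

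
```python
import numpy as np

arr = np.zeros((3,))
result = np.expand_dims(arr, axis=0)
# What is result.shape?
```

(1, 3)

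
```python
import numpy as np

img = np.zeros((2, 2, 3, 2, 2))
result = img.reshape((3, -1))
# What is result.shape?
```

(3, 16)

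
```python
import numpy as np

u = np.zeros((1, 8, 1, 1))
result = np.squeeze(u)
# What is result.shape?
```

(8,)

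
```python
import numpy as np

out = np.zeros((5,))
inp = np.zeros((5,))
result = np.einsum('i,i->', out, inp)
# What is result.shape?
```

()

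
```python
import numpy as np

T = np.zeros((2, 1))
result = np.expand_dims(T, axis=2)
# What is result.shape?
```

(2, 1, 1)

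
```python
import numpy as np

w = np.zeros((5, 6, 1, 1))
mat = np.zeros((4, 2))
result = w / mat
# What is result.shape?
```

(5, 6, 4, 2)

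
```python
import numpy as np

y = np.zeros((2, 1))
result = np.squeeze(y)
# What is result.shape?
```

(2,)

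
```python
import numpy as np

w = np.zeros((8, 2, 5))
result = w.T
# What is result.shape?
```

(5, 2, 8)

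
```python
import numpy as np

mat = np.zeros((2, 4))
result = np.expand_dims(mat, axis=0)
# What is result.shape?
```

(1, 2, 4)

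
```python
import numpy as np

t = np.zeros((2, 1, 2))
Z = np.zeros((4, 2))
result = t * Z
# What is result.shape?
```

(2, 4, 2)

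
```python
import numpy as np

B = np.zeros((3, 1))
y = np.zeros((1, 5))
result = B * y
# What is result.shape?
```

(3, 5)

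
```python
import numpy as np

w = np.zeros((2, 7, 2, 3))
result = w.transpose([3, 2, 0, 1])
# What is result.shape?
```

(3, 2, 2, 7)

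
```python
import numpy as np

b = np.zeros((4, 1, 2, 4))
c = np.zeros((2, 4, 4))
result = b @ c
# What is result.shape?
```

(4, 2, 2, 4)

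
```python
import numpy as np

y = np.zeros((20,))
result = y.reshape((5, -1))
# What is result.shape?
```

(5, 4)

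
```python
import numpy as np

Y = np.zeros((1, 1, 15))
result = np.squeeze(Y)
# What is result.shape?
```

(15,)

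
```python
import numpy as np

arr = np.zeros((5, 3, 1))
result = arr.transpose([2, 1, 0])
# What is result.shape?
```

(1, 3, 5)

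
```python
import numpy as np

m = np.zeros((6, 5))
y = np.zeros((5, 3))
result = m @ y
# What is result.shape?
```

(6, 3)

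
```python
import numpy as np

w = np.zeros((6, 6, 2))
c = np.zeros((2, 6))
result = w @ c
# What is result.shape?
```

(6, 6, 6)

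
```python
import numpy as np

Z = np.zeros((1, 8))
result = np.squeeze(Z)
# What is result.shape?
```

(8,)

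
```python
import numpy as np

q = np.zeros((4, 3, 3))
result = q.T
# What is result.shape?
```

(3, 3, 4)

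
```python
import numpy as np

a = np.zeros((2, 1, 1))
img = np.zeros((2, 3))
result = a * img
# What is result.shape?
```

(2, 2, 3)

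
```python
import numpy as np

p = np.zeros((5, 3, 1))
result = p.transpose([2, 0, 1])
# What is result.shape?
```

(1, 5, 3)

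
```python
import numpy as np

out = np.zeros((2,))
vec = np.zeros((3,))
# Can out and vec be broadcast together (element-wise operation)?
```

No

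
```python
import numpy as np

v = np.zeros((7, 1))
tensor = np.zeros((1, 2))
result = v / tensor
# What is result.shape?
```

(7, 2)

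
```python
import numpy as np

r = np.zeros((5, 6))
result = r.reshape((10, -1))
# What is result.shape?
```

(10, 3)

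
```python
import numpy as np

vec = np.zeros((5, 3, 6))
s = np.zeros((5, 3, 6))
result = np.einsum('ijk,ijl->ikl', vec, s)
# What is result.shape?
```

(5, 6, 6)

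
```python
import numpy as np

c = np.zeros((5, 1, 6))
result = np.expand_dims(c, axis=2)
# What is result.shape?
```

(5, 1, 1, 6)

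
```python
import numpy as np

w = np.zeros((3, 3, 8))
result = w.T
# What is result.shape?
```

(8, 3, 3)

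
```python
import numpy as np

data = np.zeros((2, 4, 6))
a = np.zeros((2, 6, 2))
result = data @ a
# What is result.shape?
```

(2, 4, 2)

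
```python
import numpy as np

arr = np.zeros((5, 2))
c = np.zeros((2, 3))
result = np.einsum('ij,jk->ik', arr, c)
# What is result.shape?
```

(5, 3)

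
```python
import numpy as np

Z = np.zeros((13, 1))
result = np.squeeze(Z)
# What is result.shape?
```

(13,)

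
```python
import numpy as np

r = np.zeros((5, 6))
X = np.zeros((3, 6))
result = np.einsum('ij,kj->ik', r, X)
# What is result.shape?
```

(5, 3)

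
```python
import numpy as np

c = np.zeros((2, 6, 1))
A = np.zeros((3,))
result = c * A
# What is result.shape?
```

(2, 6, 3)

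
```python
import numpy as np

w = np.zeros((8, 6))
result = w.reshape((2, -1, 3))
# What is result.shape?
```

(2, 8, 3)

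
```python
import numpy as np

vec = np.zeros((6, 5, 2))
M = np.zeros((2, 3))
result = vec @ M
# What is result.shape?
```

(6, 5, 3)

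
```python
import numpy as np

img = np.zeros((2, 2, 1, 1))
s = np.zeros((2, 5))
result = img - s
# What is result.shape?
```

(2, 2, 2, 5)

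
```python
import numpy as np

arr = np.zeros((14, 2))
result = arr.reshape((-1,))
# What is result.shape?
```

(28,)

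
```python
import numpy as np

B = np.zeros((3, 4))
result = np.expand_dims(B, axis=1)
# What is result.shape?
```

(3, 1, 4)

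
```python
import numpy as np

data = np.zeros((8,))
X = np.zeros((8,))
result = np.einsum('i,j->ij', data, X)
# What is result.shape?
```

(8, 8)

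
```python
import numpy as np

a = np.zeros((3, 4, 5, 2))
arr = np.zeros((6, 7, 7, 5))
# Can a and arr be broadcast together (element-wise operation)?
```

No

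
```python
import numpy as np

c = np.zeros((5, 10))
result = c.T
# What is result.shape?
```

(10, 5)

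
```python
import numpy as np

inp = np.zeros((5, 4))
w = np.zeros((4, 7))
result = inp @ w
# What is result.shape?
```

(5, 7)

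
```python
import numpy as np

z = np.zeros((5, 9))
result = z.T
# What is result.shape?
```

(9, 5)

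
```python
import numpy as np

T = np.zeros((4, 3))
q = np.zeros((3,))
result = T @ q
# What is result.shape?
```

(4,)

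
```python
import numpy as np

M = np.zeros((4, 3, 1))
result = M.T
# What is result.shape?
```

(1, 3, 4)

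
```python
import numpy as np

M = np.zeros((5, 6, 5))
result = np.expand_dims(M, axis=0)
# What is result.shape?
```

(1, 5, 6, 5)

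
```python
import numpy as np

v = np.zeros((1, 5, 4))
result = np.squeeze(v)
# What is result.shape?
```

(5, 4)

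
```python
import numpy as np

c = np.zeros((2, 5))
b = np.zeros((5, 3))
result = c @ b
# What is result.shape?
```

(2, 3)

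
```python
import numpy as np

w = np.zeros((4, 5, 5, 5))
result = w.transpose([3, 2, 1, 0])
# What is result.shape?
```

(5, 5, 5, 4)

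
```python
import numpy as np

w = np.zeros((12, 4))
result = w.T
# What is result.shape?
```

(4, 12)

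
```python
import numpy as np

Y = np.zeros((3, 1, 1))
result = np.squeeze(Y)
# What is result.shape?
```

(3,)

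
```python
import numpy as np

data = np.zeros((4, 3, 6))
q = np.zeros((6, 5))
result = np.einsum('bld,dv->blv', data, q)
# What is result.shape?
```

(4, 3, 5)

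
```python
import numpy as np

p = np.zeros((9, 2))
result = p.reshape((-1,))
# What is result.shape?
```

(18,)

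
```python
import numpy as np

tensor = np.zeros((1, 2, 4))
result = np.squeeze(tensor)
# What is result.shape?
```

(2, 4)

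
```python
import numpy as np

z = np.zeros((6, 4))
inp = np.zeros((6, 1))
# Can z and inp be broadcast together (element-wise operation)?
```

Yes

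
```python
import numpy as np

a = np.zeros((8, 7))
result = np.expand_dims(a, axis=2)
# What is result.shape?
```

(8, 7, 1)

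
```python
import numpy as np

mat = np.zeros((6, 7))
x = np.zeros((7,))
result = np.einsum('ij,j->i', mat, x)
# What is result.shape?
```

(6,)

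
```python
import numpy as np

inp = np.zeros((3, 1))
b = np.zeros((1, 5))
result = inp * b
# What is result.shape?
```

(3, 5)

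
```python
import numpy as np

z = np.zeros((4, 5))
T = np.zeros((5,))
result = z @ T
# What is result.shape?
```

(4,)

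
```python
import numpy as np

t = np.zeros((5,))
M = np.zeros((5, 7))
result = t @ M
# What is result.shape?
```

(7,)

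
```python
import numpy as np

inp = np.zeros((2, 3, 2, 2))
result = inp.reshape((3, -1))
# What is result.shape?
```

(3, 8)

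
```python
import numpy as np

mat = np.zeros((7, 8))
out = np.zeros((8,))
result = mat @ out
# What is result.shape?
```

(7,)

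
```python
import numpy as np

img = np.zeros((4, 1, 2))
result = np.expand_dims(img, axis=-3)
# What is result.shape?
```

(4, 1, 1, 2)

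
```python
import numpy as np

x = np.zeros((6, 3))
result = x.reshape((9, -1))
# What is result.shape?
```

(9, 2)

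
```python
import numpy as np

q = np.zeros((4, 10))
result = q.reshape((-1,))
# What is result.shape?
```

(40,)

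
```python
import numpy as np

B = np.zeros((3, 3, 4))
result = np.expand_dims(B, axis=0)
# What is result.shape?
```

(1, 3, 3, 4)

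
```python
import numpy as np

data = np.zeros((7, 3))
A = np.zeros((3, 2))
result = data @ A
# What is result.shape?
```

(7, 2)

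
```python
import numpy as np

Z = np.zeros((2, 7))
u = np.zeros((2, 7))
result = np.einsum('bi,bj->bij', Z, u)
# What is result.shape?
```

(2, 7, 7)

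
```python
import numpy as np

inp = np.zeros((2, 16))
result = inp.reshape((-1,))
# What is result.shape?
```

(32,)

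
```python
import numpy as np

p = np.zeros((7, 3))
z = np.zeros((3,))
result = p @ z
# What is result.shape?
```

(7,)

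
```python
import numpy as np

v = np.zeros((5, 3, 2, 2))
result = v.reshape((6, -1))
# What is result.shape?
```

(6, 10)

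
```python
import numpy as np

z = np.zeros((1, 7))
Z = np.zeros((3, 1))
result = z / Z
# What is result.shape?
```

(3, 7)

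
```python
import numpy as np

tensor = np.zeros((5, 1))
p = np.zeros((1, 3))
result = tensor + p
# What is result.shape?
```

(5, 3)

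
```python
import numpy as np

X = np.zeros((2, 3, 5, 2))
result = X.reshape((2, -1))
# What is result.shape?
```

(2, 30)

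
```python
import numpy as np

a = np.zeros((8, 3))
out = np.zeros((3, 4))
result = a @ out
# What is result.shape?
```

(8, 4)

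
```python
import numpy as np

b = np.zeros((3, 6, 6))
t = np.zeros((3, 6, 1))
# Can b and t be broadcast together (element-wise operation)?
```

Yes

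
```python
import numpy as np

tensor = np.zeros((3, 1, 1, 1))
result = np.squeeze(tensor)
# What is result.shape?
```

(3,)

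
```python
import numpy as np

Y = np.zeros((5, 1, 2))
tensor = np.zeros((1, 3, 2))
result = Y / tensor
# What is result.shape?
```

(5, 3, 2)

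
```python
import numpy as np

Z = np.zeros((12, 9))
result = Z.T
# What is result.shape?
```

(9, 12)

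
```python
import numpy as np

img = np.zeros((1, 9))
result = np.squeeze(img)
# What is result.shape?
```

(9,)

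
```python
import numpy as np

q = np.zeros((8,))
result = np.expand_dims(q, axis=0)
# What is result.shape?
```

(1, 8)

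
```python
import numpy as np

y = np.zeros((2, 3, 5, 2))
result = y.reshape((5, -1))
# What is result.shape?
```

(5, 12)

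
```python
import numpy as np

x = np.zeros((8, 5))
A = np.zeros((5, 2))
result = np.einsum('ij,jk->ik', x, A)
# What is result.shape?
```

(8, 2)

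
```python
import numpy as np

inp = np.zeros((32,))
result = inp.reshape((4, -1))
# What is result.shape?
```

(4, 8)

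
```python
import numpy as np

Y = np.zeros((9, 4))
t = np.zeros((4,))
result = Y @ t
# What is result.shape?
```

(9,)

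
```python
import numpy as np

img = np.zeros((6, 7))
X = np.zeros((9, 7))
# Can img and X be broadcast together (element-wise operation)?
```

No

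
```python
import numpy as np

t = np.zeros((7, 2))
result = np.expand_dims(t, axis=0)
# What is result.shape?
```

(1, 7, 2)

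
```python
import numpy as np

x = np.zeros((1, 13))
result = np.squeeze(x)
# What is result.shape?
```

(13,)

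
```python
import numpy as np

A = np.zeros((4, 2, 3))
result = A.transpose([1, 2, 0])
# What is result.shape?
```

(2, 3, 4)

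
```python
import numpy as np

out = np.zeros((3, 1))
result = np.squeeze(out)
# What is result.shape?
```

(3,)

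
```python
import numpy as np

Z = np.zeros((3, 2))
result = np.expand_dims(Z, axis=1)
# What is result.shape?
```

(3, 1, 2)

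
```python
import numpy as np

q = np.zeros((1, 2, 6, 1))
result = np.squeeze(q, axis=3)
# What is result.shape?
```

(1, 2, 6)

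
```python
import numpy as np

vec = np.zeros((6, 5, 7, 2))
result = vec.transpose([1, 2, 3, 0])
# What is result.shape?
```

(5, 7, 2, 6)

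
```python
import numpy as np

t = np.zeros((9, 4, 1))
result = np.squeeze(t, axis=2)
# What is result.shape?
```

(9, 4)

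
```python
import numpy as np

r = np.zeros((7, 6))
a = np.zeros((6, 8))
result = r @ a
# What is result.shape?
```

(7, 8)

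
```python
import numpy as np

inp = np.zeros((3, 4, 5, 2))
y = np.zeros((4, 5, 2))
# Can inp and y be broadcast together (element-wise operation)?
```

Yes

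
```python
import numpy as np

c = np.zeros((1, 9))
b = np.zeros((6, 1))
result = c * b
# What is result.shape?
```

(6, 9)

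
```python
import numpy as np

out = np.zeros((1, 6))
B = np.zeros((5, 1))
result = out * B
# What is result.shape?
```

(5, 6)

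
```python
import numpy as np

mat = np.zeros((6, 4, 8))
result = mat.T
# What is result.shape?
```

(8, 4, 6)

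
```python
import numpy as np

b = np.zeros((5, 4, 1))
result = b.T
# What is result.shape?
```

(1, 4, 5)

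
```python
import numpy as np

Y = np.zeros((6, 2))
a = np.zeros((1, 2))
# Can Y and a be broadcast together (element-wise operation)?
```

Yes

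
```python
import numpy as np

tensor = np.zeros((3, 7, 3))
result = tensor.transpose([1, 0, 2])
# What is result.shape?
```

(7, 3, 3)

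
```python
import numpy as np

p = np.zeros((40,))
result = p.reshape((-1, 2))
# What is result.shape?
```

(20, 2)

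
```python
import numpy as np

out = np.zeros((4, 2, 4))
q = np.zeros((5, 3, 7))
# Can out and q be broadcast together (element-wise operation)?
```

No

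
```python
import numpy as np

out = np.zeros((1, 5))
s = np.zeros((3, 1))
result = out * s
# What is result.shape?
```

(3, 5)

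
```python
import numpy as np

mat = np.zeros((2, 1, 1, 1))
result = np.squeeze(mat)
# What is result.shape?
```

(2,)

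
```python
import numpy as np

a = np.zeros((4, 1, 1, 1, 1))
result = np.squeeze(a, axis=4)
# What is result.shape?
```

(4, 1, 1, 1)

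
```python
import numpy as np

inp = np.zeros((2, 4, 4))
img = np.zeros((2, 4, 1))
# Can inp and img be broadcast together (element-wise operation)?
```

Yes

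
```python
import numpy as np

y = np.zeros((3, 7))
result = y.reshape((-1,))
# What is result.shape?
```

(21,)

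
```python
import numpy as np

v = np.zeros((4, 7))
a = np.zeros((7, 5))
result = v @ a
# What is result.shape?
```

(4, 5)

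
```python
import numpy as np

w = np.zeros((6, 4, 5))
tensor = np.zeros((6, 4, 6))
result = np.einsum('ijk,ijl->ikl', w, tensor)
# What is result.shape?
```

(6, 5, 6)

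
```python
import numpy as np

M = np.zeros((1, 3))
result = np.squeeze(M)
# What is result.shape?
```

(3,)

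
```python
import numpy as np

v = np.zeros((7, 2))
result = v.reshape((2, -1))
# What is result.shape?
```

(2, 7)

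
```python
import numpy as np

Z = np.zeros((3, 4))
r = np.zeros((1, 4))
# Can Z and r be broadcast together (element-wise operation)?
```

Yes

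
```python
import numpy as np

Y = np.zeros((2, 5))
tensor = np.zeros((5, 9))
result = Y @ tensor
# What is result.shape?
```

(2, 9)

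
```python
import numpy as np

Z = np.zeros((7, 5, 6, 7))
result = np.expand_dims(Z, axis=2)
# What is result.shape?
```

(7, 5, 1, 6, 7)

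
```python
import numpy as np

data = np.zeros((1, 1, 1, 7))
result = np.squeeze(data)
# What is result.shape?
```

(7,)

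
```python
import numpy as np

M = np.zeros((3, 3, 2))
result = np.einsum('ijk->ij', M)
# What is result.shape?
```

(3, 3)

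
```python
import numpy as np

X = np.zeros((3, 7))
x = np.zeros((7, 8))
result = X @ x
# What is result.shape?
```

(3, 8)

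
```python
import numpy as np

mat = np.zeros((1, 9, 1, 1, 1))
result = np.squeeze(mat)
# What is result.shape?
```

(9,)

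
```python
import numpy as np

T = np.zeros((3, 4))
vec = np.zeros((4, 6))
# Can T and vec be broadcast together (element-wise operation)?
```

No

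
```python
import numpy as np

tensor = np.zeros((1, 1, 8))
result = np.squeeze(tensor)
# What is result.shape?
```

(8,)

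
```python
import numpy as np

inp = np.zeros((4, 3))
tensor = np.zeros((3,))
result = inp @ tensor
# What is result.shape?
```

(4,)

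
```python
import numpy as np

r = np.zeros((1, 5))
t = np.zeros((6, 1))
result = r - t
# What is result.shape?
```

(6, 5)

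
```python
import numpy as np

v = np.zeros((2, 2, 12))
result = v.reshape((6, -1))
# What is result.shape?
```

(6, 8)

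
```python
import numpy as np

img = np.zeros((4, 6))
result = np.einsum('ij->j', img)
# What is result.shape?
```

(6,)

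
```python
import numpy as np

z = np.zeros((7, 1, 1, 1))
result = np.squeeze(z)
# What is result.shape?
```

(7,)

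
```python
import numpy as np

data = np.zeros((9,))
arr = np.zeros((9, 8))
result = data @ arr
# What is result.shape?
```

(8,)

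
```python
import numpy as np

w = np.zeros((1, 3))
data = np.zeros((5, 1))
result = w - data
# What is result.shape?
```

(5, 3)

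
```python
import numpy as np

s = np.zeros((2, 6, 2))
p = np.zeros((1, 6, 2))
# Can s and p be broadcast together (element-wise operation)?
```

Yes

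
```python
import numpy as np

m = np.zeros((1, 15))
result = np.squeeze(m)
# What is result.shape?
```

(15,)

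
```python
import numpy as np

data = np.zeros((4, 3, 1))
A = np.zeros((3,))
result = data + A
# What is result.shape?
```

(4, 3, 3)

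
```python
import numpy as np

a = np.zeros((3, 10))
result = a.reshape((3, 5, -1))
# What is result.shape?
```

(3, 5, 2)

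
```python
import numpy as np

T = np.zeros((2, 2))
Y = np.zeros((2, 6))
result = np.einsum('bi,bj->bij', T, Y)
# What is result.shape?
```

(2, 2, 6)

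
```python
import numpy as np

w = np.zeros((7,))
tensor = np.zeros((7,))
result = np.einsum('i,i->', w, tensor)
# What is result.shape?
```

()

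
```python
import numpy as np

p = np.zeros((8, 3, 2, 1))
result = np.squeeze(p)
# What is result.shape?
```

(8, 3, 2)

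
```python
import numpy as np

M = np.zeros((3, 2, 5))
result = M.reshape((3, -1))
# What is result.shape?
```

(3, 10)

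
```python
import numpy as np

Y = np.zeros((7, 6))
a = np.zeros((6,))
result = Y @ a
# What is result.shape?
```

(7,)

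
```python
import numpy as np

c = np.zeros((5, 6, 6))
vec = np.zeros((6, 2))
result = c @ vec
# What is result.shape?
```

(5, 6, 2)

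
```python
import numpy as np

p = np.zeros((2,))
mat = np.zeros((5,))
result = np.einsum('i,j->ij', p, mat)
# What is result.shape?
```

(2, 5)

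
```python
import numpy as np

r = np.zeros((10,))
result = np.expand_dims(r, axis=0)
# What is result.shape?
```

(1, 10)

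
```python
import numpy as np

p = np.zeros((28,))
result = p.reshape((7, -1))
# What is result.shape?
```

(7, 4)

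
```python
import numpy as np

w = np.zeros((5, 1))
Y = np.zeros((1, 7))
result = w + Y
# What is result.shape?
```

(5, 7)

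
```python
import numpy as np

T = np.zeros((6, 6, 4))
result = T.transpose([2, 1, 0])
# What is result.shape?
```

(4, 6, 6)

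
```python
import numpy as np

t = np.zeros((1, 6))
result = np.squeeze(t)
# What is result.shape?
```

(6,)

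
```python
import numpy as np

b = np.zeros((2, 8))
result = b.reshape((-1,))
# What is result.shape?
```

(16,)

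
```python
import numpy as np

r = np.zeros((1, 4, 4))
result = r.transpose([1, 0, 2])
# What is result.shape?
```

(4, 1, 4)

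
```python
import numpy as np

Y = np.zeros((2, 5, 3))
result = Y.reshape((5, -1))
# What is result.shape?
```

(5, 6)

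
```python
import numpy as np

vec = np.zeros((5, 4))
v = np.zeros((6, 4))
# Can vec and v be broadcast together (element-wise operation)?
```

No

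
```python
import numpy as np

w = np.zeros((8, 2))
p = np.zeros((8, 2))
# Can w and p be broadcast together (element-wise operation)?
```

Yes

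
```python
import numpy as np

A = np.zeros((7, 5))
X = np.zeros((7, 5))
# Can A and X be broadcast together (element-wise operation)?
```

Yes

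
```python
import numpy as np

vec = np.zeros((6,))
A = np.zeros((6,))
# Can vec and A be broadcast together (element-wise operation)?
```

Yes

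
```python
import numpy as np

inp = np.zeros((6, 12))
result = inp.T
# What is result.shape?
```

(12, 6)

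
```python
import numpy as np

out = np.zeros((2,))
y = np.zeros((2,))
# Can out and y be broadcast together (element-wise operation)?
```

Yes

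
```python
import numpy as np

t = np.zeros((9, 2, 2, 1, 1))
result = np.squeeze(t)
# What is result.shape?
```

(9, 2, 2)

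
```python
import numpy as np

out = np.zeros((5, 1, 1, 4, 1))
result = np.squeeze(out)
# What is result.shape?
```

(5, 4)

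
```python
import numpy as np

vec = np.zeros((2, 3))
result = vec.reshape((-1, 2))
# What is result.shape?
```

(3, 2)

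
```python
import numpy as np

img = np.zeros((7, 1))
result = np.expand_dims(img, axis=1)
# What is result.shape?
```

(7, 1, 1)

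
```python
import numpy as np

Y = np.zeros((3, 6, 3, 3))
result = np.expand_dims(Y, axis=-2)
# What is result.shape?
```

(3, 6, 3, 1, 3)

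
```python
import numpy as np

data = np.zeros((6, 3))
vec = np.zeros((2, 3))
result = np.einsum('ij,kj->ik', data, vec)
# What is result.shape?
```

(6, 2)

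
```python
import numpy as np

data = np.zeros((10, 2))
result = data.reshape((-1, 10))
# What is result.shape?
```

(2, 10)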